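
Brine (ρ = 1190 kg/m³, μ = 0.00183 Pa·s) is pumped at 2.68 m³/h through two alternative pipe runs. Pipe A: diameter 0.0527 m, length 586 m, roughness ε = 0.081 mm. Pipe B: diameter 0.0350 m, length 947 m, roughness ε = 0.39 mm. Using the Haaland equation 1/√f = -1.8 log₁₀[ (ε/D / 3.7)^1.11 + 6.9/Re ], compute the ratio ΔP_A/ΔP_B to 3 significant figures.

ΔP_A/ΔP_B ≈ 0.0602

Pipe A: V = Q/A = 0.0007444/0.002181 = 0.3413 m/s; Re = 1.17e+04; ε/D = 0.00154; Haaland → f = 0.0318; ΔP_A = f(L/D)(ρV²/2) = 2.45e+04 Pa.
Pipe B: V = Q/A = 0.0007444/0.0009621 = 0.7738 m/s; Re = 1.761e+04; ε/D = 0.0111; Haaland → f = 0.04225; ΔP_B = f(L/D)(ρV²/2) = 4.072e+05 Pa.
ΔP_A/ΔP_B = 2.45e+04/4.072e+05 = 0.0602.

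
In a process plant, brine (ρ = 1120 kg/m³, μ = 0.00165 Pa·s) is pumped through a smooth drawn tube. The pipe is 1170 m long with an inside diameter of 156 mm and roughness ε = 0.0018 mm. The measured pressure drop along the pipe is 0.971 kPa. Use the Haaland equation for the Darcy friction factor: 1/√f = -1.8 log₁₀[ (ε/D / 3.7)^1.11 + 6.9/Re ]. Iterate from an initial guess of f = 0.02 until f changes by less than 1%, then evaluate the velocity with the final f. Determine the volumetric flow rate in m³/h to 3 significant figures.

Rearranging Darcy-Weisbach: V = √(2·ΔP·D/(f·L·ρ)). With ε/D = 1.8e-06/0.156 = 1.15e-05, iterate starting from f = 0.02:
  f = 0.02 → V = √(2·971·0.156/(0.02·1170·1120)) = 0.1075 m/s; Re = ρVD/μ = 1.138e+04; f → 0.02982
  f = 0.02982 → V = 0.08804 m/s; Re = 9323; f → 0.0315
  f = 0.0315 → V = 0.08567 m/s; Re = 9072; f → 0.03174
Converged (Δf/f < 1%). With the final f = 0.03174: V = √(2·971·0.156/(0.03174·1170·1120)) = 0.08535 m/s.
Q = V·A = 0.08535·(π/4·0.156²) = 0.001631 m³/s = 5.87 m³/h.

Q ≈ 5.87 m³/h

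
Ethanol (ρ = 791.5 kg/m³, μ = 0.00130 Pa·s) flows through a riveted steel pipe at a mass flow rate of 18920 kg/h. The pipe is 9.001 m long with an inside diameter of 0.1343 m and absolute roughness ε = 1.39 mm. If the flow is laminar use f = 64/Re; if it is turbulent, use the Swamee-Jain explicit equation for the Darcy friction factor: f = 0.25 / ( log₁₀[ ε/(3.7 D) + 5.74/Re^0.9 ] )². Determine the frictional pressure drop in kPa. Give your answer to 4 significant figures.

ṁ = 18920 kg/h = 18920/3600 = 5.256 kg/s.
A = πD²/4 = π(0.1343)²/4 = 0.01417 m²; mean velocity V = ṁ/(ρA) = 5.256/(791.5 · 0.01417) = 0.4687 m/s.
Reynolds number Re = ρVD/μ = 791.5 · 0.4687 · 0.1343 / 0.0013 = 3.833e+04.
Re > 4000 → turbulent. Relative roughness ε/D = 0.00139/0.1343 = 0.0103. Swamee-Jain: f = 0.25/(log₁₀[0.0103/3.7 + 5.74/3.833e+04^0.9])² = 0.25/(log₁₀[0.0028 + 0.00043])² = 0.25/(-2.491)² = 0.04029.
Darcy-Weisbach: ΔP = f(L/D)(ρV²/2) = 0.04029·(9.001/0.1343)·(791.5·0.4687²/2) = 0.04029·67.02·86.95 = 234.8 Pa.
ΔP = 234.8 Pa = 0.2348 kPa.

ΔP ≈ 0.2348 kPa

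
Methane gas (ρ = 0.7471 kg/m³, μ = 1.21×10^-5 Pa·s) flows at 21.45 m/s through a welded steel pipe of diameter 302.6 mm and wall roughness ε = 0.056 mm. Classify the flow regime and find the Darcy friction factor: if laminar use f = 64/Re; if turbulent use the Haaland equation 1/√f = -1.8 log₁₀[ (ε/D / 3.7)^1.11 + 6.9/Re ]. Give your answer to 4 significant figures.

f ≈ 0.01546

Re = ρVD/μ = 0.7471·21.45·0.3026/1.21e-05 = 4.008e+05.
Re > 4000 → turbulent. ε/D = 5.6e-05/0.3026 = 0.000185; Haaland: 1/√f = -1.8 log₁₀[1.68e-05 + 1.72e-05] = 8.042, so f = 0.01546.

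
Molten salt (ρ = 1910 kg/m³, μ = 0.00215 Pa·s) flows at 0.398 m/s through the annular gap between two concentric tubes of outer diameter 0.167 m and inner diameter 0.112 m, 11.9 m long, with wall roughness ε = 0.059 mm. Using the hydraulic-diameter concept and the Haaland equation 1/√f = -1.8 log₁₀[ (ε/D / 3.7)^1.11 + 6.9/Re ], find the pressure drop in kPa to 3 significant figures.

ΔP ≈ 0.914 kPa

Hydraulic diameter D_h = 4A/P = D_o - D_i = 0.167 - 0.112 = 0.055 m.
Re = ρVD_h/μ = 1910·0.398·0.055/0.00215 = 1.945e+04.
ε/D_h = 5.9e-05/0.055 = 0.00107; Haaland gives 1/√f = -1.8 log₁₀[0.000118+0.000355] = 5.985, so f = 0.02792.
ΔP = f(L/D_h)(ρV²/2) = 0.02792·11.9/0.055·151.3 = 913.8 Pa.
ΔP = 0.914 kPa.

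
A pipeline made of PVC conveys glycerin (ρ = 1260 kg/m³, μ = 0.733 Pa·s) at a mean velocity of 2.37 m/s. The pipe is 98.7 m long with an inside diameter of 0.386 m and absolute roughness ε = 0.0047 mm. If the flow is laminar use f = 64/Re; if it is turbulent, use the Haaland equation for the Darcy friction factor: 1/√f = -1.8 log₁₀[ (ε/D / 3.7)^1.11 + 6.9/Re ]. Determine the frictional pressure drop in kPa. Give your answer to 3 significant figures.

ΔP ≈ 36.8 kPa

Reynolds number Re = ρVD/μ = 1260 · 2.37 · 0.386 / 0.733 = 1573.
Re < 2300 → laminar flow, so f = 64/Re = 64/1573 = 0.0407 (the turbulent correlation is not needed).
Darcy-Weisbach: ΔP = f(L/D)(ρV²/2) = 0.0407·(98.7/0.386)·(1260·2.37²/2) = 0.0407·255.7·3539 = 3.683e+04 Pa.
ΔP = 3.683e+04 Pa = 36.8 kPa.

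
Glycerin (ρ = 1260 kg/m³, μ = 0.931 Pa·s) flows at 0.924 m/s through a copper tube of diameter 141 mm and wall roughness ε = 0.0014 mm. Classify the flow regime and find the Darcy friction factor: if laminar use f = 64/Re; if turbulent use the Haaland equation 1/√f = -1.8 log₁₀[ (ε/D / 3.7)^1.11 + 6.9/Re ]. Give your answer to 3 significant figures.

Re = ρVD/μ = 1260·0.924·0.141/0.931 = 176.3.
Re < 2300 → laminar, so f = 64/Re = 0.363 (roughness is irrelevant in laminar flow).

f ≈ 0.363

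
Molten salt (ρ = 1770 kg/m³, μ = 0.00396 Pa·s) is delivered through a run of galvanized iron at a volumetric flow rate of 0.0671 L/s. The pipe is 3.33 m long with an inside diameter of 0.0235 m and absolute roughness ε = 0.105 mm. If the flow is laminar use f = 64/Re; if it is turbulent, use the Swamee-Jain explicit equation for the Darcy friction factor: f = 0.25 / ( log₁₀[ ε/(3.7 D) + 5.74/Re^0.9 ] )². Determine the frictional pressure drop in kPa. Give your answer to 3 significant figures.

ΔP ≈ 0.118 kPa

Q = 0.0671 L/s = 0.0671/1000 = 6.71e-05 m³/s.
Cross-sectional area A = πD²/4 = π(0.0235)²/4 = 0.0004337 m²; mean velocity V = Q/A = 6.71e-05/0.0004337 = 0.1547 m/s.
Reynolds number Re = ρVD/μ = 1770 · 0.1547 · 0.0235 / 0.00396 = 1625.
Re < 2300 → laminar flow, so f = 64/Re = 64/1625 = 0.03939 (the turbulent correlation is not needed).
Darcy-Weisbach: ΔP = f(L/D)(ρV²/2) = 0.03939·(3.33/0.0235)·(1770·0.1547²/2) = 0.03939·141.7·21.18 = 118.2 Pa.
ΔP = 118.2 Pa = 0.118 kPa.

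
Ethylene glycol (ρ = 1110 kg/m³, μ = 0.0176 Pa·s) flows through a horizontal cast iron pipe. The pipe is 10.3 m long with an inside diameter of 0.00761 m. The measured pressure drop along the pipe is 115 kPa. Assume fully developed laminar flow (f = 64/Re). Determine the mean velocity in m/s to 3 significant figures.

For laminar flow, f = 64/Re with Re = ρVD/μ, so Darcy-Weisbach reduces to ΔP = 32μLV/D². Solving for V: V = ΔP·D²/(32μL) = 1.15e+05·(0.00761)²/(32·0.0176·10.3) = 1.148 m/s.
Check: Re = ρVD/μ = 1110·1.148·0.00761/0.0176 = 551 < 2300, so the laminar assumption holds.

V ≈ 1.15 m/s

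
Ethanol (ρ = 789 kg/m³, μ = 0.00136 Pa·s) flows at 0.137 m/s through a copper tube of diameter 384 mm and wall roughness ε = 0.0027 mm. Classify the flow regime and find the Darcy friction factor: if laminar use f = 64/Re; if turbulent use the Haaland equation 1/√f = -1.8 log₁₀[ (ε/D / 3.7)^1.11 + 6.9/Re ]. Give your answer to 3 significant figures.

Re = ρVD/μ = 789·0.137·0.384/0.00136 = 3.052e+04.
Re > 4000 → turbulent. ε/D = 2.7e-06/0.384 = 7.03e-06; Haaland: 1/√f = -1.8 log₁₀[4.46e-07 + 0.000226] = 6.561, so f = 0.02323.

f ≈ 0.0232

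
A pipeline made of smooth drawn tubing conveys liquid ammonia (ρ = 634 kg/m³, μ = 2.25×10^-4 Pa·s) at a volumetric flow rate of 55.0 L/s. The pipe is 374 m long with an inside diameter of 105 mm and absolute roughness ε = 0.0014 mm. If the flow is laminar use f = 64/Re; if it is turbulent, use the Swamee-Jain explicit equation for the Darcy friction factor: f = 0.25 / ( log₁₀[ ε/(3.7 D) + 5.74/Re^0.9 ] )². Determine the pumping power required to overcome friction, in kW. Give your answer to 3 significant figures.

Q = 55.0 L/s = 55.0/1000 = 0.055 m³/s.
Cross-sectional area A = πD²/4 = π(0.105)²/4 = 0.008659 m²; mean velocity V = Q/A = 0.055/0.008659 = 6.352 m/s.
Reynolds number Re = ρVD/μ = 634 · 6.352 · 0.105 / 0.000225 = 1.879e+06.
Re > 4000 → turbulent. Relative roughness ε/D = 1.4e-06/0.105 = 1.33e-05. Swamee-Jain: f = 0.25/(log₁₀[1.33e-05/3.7 + 5.74/1.879e+06^0.9])² = 0.25/(log₁₀[3.6e-06 + 1.3e-05])² = 0.25/(-4.781)² = 0.01094.
Darcy-Weisbach: ΔP = f(L/D)(ρV²/2) = 0.01094·(374/0.105)·(634·6.352²/2) = 0.01094·3562·1.279e+04 = 4.982e+05 Pa.
Pumping power P = QΔP = 0.055·4.982e+05 = 27400 W = 27.4 kW.

P ≈ 27.4 kW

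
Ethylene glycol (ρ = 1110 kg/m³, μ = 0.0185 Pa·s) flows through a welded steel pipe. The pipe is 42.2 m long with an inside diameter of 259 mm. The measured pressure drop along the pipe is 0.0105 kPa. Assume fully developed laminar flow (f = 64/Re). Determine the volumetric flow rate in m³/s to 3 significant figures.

Q ≈ 0.00149 m³/s

For laminar flow, f = 64/Re with Re = ρVD/μ, so Darcy-Weisbach reduces to ΔP = 32μLV/D². Solving for V: V = ΔP·D²/(32μL) = 10.5·(0.259)²/(32·0.0185·42.2) = 0.02819 m/s.
Check: Re = ρVD/μ = 1110·0.02819·0.259/0.0185 = 438.1 < 2300, so the laminar assumption holds.
Q = V·A = 0.02819·(π/4·0.259²) = 0.001485 m³/s = 0.00149 m³/s.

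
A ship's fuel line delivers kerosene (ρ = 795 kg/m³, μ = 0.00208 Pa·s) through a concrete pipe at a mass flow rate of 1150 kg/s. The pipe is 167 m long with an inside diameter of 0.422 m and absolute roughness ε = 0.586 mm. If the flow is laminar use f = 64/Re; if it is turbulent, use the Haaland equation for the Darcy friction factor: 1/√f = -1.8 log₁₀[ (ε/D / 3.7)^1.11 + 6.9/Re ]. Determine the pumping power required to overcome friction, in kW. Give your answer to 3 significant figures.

A = πD²/4 = π(0.422)²/4 = 0.1399 m²; mean velocity V = ṁ/(ρA) = 1150/(795 · 0.1399) = 10.34 m/s.
Reynolds number Re = ρVD/μ = 795 · 10.34 · 0.422 / 0.00208 = 1.668e+06.
Re > 4000 → turbulent. Relative roughness ε/D = 0.000586/0.422 = 0.00139. Haaland: 1/√f = -1.8 log₁₀[(0.00139/3.7)^1.11 + 6.9/1.668e+06] = -1.8 log₁₀[0.000158 + 4.14e-06] = 6.824, so f = 0.02147.
Darcy-Weisbach: ΔP = f(L/D)(ρV²/2) = 0.02147·(167/0.422)·(795·10.34²/2) = 0.02147·395.7·4.252e+04 = 3.613e+05 Pa.
Q = ṁ/ρ = 1150/795 = 1.447 m³/s.
Pumping power P = QΔP = 1.447·3.613e+05 = 522600 W = 523 kW.

P ≈ 523 kW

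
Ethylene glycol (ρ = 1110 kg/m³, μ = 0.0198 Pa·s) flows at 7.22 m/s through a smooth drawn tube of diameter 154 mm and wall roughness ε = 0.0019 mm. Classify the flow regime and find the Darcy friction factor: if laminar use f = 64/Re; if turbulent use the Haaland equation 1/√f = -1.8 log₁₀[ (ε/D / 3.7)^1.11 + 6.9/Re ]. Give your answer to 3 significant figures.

Re = ρVD/μ = 1110·7.22·0.154/0.0198 = 6.233e+04.
Re > 4000 → turbulent. ε/D = 1.9e-06/0.154 = 1.23e-05; Haaland: 1/√f = -1.8 log₁₀[8.33e-07 + 0.000111] = 7.115, so f = 0.01976.

f ≈ 0.0198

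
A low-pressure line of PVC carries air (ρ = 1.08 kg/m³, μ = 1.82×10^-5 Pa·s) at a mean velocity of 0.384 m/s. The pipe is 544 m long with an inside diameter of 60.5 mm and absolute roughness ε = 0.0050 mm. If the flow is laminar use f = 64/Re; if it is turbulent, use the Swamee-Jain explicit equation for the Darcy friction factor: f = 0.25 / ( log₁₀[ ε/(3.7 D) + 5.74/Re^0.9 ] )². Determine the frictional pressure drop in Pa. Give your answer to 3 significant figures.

Reynolds number Re = ρVD/μ = 1.08 · 0.384 · 0.0605 / 1.82e-05 = 1379.
Re < 2300 → laminar flow, so f = 64/Re = 64/1379 = 0.04642 (the turbulent correlation is not needed).
Darcy-Weisbach: ΔP = f(L/D)(ρV²/2) = 0.04642·(544/0.0605)·(1.08·0.384²/2) = 0.04642·8992·0.07963 = 33.24 Pa.

ΔP ≈ 33.2 Pa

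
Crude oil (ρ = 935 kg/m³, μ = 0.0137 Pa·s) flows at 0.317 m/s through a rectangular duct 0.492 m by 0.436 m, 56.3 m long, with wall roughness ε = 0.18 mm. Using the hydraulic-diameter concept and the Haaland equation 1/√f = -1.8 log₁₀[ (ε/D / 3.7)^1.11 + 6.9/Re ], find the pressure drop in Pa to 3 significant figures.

Hydraulic diameter D_h = 4A/P = 4·(0.492·0.436)/(2·(0.492+0.436)) = 0.858/1.856 = 0.4623 m.
Re = ρVD_h/μ = 935·0.317·0.4623/0.0137 = 1e+04.
ε/D_h = 0.00018/0.4623 = 0.000389; Haaland gives 1/√f = -1.8 log₁₀[3.84e-05+0.00069] = 5.648, so f = 0.03135.
ΔP = f(L/D_h)(ρV²/2) = 0.03135·56.3/0.4623·46.98 = 179.4 Pa.

ΔP ≈ 179 Pa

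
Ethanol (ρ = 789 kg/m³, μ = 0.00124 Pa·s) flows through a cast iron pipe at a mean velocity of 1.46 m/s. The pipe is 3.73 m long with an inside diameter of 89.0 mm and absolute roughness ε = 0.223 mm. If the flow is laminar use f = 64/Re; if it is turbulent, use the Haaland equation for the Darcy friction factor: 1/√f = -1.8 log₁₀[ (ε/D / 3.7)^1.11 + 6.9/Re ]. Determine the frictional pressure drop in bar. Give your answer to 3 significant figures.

Reynolds number Re = ρVD/μ = 789 · 1.46 · 0.089 / 0.00124 = 8.268e+04.
Re > 4000 → turbulent. Relative roughness ε/D = 0.000223/0.089 = 0.00251. Haaland: 1/√f = -1.8 log₁₀[(0.00251/3.7)^1.11 + 6.9/8.268e+04] = -1.8 log₁₀[0.000303 + 8.35e-05] = 6.142, so f = 0.02651.
Darcy-Weisbach: ΔP = f(L/D)(ρV²/2) = 0.02651·(3.73/0.089)·(789·1.46²/2) = 0.02651·41.91·840.9 = 934.1 Pa.
ΔP = 934.1 Pa = 0.00934 bar.

ΔP ≈ 0.00934 bar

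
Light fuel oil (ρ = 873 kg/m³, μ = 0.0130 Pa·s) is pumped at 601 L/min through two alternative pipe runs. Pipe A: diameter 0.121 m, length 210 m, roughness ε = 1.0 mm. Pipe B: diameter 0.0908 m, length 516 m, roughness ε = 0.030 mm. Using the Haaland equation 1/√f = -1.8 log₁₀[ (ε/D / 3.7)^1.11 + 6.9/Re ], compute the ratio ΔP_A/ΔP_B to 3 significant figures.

ΔP_A/ΔP_B ≈ 0.132

Pipe A: V = Q/A = 0.01002/0.0115 = 0.8711 m/s; Re = 7078; ε/D = 0.00826; Haaland → f = 0.04315; ΔP_A = f(L/D)(ρV²/2) = 2.48e+04 Pa.
Pipe B: V = Q/A = 0.01002/0.006475 = 1.547 m/s; Re = 9432; ε/D = 0.00033; Haaland → f = 0.03176; ΔP_B = f(L/D)(ρV²/2) = 1.885e+05 Pa.
ΔP_A/ΔP_B = 2.48e+04/1.885e+05 = 0.132.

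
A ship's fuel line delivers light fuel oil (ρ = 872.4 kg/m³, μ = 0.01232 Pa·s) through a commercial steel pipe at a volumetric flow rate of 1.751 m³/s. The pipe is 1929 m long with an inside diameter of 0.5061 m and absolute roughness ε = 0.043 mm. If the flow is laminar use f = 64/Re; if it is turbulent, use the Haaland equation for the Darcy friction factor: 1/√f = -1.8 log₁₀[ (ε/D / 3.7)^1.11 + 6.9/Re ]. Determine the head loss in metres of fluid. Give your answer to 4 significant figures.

h_f ≈ 220.9 m

Cross-sectional area A = πD²/4 = π(0.5061)²/4 = 0.2012 m²; mean velocity V = Q/A = 1.751/0.2012 = 8.704 m/s.
Reynolds number Re = ρVD/μ = 872.4 · 8.704 · 0.5061 / 0.0123 = 3.119e+05.
Re > 4000 → turbulent. Relative roughness ε/D = 4.3e-05/0.5061 = 8.5e-05. Haaland: 1/√f = -1.8 log₁₀[(8.5e-05/3.7)^1.11 + 6.9/3.119e+05] = -1.8 log₁₀[7.09e-06 + 2.21e-05] = 8.162, so f = 0.01501.
Darcy-Weisbach: ΔP = f(L/D)(ρV²/2) = 0.01501·(1929/0.5061)·(872.4·8.704²/2) = 0.01501·3811·3.305e+04 = 1.891e+06 Pa.
Head loss h_f = ΔP/(ρg) = 1.891e+06/(872.4·9.81) = 220.9 m.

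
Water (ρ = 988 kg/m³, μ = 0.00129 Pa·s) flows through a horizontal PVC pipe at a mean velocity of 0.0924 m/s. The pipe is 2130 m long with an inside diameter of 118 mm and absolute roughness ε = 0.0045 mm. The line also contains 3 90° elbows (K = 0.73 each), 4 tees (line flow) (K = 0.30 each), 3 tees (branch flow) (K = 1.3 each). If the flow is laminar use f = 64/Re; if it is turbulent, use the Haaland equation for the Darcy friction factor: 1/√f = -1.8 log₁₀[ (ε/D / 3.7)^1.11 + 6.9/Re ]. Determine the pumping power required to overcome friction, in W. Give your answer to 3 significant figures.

P ≈ 2.53 W

Reynolds number Re = ρVD/μ = 988 · 0.0924 · 0.118 / 0.00129 = 8351.
Re > 4000 → turbulent. Relative roughness ε/D = 4.5e-06/0.118 = 3.81e-05. Haaland: 1/√f = -1.8 log₁₀[(3.81e-05/3.7)^1.11 + 6.9/8351] = -1.8 log₁₀[2.91e-06 + 0.000826] = 5.546, so f = 0.03251.
Total minor-loss coefficient ΣK = 3·0.73 + 4·0.3 + 3·1.3 = 7.29.
ΔP = [f·L/D + ΣK]·(ρV²/2) = [0.03251·2130/0.118 + 7.29]·(988·0.0924²/2) = [586.8 + 7.29]·4.218 = 2506 Pa.
Q = V·A = 0.0924·0.01094 = 0.00101 m³/s.
Pumping power P = QΔP = 0.00101·2506 = 2.532 W = 2.53 W.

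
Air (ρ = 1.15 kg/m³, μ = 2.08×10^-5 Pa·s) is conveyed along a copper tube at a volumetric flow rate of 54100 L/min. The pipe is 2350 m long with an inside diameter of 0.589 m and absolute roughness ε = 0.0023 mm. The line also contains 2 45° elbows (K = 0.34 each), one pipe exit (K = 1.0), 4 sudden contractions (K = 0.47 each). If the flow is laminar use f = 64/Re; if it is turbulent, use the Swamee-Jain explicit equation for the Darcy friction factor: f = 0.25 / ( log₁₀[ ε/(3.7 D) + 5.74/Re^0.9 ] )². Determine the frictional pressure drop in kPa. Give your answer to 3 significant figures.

ΔP ≈ 0.465 kPa

Q = 54100 L/min = 54100/60000 = 0.9017 m³/s.
Cross-sectional area A = πD²/4 = π(0.589)²/4 = 0.2725 m²; mean velocity V = Q/A = 0.9017/0.2725 = 3.309 m/s.
Reynolds number Re = ρVD/μ = 1.15 · 3.309 · 0.589 / 2.08e-05 = 1.078e+05.
Re > 4000 → turbulent. Relative roughness ε/D = 2.3e-06/0.589 = 3.9e-06. Swamee-Jain: f = 0.25/(log₁₀[3.9e-06/3.7 + 5.74/1.078e+05^0.9])² = 0.25/(log₁₀[1.06e-06 + 0.00017])² = 0.25/(-3.768)² = 0.01761.
Total minor-loss coefficient ΣK = 2·0.34 + 1·1 + 4·0.47 = 3.56.
ΔP = [f·L/D + ΣK]·(ρV²/2) = [0.01761·2350/0.589 + 3.56]·(1.15·3.309²/2) = [70.27 + 3.56]·6.297 = 464.9 Pa.
ΔP = 464.9 Pa = 0.465 kPa.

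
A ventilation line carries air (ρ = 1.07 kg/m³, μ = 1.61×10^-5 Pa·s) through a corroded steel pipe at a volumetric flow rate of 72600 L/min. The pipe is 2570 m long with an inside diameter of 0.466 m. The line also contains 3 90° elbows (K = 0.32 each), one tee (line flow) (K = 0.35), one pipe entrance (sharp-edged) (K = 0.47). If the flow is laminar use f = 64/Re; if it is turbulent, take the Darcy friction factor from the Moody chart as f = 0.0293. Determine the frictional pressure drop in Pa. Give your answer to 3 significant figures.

ΔP ≈ 4400 Pa

Q = 72600 L/min = 72600/60000 = 1.21 m³/s.
Cross-sectional area A = πD²/4 = π(0.466)²/4 = 0.1706 m²; mean velocity V = Q/A = 1.21/0.1706 = 7.095 m/s.
Reynolds number Re = ρVD/μ = 1.07 · 7.095 · 0.466 / 1.61e-05 = 2.197e+05.
Re > 4000 → turbulent; use the Moody-chart value f = 0.0293.
Total minor-loss coefficient ΣK = 3·0.32 + 1·0.35 + 1·0.47 = 1.78.
ΔP = [f·L/D + ΣK]·(ρV²/2) = [0.0293·2570/0.466 + 1.78]·(1.07·7.095²/2) = [161.6 + 1.78]·26.93 = 4399 Pa.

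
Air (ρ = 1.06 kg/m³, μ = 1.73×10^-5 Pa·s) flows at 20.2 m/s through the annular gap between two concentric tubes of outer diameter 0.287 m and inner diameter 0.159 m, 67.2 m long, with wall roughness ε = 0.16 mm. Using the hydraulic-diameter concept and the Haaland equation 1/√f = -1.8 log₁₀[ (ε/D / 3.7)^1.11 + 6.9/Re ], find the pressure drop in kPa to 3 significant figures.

Hydraulic diameter D_h = 4A/P = D_o - D_i = 0.287 - 0.159 = 0.128 m.
Re = ρVD_h/μ = 1.06·20.2·0.128/1.73e-05 = 1.584e+05.
ε/D_h = 0.00016/0.128 = 0.00125; Haaland gives 1/√f = -1.8 log₁₀[0.00014+4.36e-05] = 6.724, so f = 0.02212.
ΔP = f(L/D_h)(ρV²/2) = 0.02212·67.2/0.128·216.3 = 2511 Pa.
ΔP = 2.51 kPa.

ΔP ≈ 2.51 kPa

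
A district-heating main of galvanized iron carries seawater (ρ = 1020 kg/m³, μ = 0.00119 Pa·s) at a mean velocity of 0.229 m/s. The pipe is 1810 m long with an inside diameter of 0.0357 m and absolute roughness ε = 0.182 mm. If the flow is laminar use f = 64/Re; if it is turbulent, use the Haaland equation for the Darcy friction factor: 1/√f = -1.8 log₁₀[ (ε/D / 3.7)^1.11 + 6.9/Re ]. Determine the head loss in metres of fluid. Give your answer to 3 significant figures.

Reynolds number Re = ρVD/μ = 1020 · 0.229 · 0.0357 / 0.00119 = 7007.
Re > 4000 → turbulent. Relative roughness ε/D = 0.000182/0.0357 = 0.0051. Haaland: 1/√f = -1.8 log₁₀[(0.0051/3.7)^1.11 + 6.9/7007] = -1.8 log₁₀[0.000668 + 0.000985] = 5.007, so f = 0.03988.
Darcy-Weisbach: ΔP = f(L/D)(ρV²/2) = 0.03988·(1810/0.0357)·(1020·0.229²/2) = 0.03988·5.07e+04·26.74 = 5.408e+04 Pa.
Head loss h_f = ΔP/(ρg) = 5.408e+04/(1020·9.81) = 5.40 m.

h_f ≈ 5.40 m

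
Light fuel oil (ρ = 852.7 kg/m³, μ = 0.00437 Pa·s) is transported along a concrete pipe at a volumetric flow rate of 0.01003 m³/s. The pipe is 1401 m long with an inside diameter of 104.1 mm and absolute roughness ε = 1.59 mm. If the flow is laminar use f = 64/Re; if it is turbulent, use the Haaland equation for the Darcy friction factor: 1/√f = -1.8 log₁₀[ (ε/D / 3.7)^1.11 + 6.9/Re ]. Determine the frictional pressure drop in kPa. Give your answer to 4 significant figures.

Cross-sectional area A = πD²/4 = π(0.1041)²/4 = 0.008511 m²; mean velocity V = Q/A = 0.01003/0.008511 = 1.178 m/s.
Reynolds number Re = ρVD/μ = 852.7 · 1.178 · 0.1041 / 0.00437 = 2.394e+04.
Re > 4000 → turbulent. Relative roughness ε/D = 0.00159/0.1041 = 0.0153. Haaland: 1/√f = -1.8 log₁₀[(0.0153/3.7)^1.11 + 6.9/2.394e+04] = -1.8 log₁₀[0.00226 + 0.000288] = 4.67, so f = 0.04586.
Darcy-Weisbach: ΔP = f(L/D)(ρV²/2) = 0.04586·(1401/0.1041)·(852.7·1.178²/2) = 0.04586·1.346e+04·592.1 = 3.654e+05 Pa.
ΔP = 3.654e+05 Pa = 365.4 kPa.

ΔP ≈ 365.4 kPa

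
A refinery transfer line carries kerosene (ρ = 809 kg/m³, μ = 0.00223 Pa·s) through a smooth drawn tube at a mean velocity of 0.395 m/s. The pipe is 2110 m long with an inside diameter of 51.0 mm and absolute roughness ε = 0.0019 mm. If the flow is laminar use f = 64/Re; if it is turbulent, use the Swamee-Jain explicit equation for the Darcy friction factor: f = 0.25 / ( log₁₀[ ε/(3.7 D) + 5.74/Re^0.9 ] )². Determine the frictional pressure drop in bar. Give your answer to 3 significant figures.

ΔP ≈ 0.885 bar

Reynolds number Re = ρVD/μ = 809 · 0.395 · 0.051 / 0.00223 = 7308.
Re > 4000 → turbulent. Relative roughness ε/D = 1.9e-06/0.051 = 3.73e-05. Swamee-Jain: f = 0.25/(log₁₀[3.73e-05/3.7 + 5.74/7308^0.9])² = 0.25/(log₁₀[1.01e-05 + 0.00191])² = 0.25/(-2.716)² = 0.03388.
Darcy-Weisbach: ΔP = f(L/D)(ρV²/2) = 0.03388·(2110/0.051)·(809·0.395²/2) = 0.03388·4.137e+04·63.11 = 8.848e+04 Pa.
ΔP = 8.848e+04 Pa = 0.885 bar.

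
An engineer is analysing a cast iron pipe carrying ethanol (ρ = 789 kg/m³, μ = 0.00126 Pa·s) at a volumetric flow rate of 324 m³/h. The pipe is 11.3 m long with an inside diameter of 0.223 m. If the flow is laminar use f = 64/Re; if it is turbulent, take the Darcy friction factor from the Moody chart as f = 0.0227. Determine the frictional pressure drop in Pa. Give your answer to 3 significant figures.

ΔP ≈ 2410 Pa

Q = 324 m³/h = 324/3600 = 0.09 m³/s.
Cross-sectional area A = πD²/4 = π(0.223)²/4 = 0.03906 m²; mean velocity V = Q/A = 0.09/0.03906 = 2.304 m/s.
Reynolds number Re = ρVD/μ = 789 · 2.304 · 0.223 / 0.00126 = 3.218e+05.
Re > 4000 → turbulent; use the Moody-chart value f = 0.0227.
Darcy-Weisbach: ΔP = f(L/D)(ρV²/2) = 0.0227·(11.3/0.223)·(789·2.304²/2) = 0.0227·50.67·2095 = 2410 Pa.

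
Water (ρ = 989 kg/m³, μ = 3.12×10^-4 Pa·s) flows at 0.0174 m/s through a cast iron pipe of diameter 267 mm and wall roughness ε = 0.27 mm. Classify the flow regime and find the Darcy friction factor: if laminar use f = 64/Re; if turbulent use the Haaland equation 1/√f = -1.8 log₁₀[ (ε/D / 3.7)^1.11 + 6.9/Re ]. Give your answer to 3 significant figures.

Re = ρVD/μ = 989·0.0174·0.267/0.000312 = 1.473e+04.
Re > 4000 → turbulent. ε/D = 0.00027/0.267 = 0.00101; Haaland: 1/√f = -1.8 log₁₀[0.000111 + 0.000469] = 5.827, so f = 0.02946.

f ≈ 0.0295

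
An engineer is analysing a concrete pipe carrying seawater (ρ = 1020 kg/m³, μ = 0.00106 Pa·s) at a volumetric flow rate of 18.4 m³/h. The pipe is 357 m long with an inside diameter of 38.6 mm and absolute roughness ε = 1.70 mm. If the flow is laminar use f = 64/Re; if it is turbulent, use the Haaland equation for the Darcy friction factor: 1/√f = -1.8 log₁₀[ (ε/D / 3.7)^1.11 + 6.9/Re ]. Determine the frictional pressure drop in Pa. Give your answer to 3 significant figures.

ΔP ≈ 6.10×10^6 Pa

Q = 18.4 m³/h = 18.4/3600 = 0.005111 m³/s.
Cross-sectional area A = πD²/4 = π(0.0386)²/4 = 0.00117 m²; mean velocity V = Q/A = 0.005111/0.00117 = 4.368 m/s.
Reynolds number Re = ρVD/μ = 1020 · 4.368 · 0.0386 / 0.00106 = 1.622e+05.
Re > 4000 → turbulent. Relative roughness ε/D = 0.0017/0.0386 = 0.044. Haaland: 1/√f = -1.8 log₁₀[(0.044/3.7)^1.11 + 6.9/1.622e+05] = -1.8 log₁₀[0.00731 + 4.25e-05] = 3.84, so f = 0.06781.
Darcy-Weisbach: ΔP = f(L/D)(ρV²/2) = 0.06781·(357/0.0386)·(1020·4.368²/2) = 0.06781·9249·9729 = 6.101e+06 Pa.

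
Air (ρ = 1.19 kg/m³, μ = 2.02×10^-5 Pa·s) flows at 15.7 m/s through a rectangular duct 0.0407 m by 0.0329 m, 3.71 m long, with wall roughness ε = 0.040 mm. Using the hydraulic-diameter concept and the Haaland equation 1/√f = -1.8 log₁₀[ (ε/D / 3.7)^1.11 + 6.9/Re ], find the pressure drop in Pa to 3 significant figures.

Hydraulic diameter D_h = 4A/P = 4·(0.0407·0.0329)/(2·(0.0407+0.0329)) = 0.005356/0.1472 = 0.03639 m.
Re = ρVD_h/μ = 1.19·15.7·0.03639/2.02e-05 = 3.365e+04.
ε/D_h = 4e-05/0.03639 = 0.0011; Haaland gives 1/√f = -1.8 log₁₀[0.000122+0.000205] = 6.275, so f = 0.0254.
ΔP = f(L/D_h)(ρV²/2) = 0.0254·3.71/0.03639·146.7 = 379.8 Pa.

ΔP ≈ 380 Pa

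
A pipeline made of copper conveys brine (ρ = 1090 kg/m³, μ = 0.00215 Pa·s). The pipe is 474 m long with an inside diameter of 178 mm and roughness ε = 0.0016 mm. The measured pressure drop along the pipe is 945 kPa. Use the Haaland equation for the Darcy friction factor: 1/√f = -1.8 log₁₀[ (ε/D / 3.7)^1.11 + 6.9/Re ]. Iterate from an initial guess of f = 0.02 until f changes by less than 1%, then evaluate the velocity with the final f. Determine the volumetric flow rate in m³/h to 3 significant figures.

Rearranging Darcy-Weisbach: V = √(2·ΔP·D/(f·L·ρ)). With ε/D = 1.6e-06/0.178 = 8.99e-06, iterate starting from f = 0.02:
  f = 0.02 → V = √(2·9.45e+05·0.178/(0.02·474·1090)) = 5.706 m/s; Re = ρVD/μ = 5.149e+05; f → 0.0131
  f = 0.0131 → V = 7.051 m/s; Re = 6.363e+05; f → 0.01264
  f = 0.01264 → V = 7.178 m/s; Re = 6.478e+05; f → 0.0126
Converged (Δf/f < 1%). With the final f = 0.0126: V = √(2·9.45e+05·0.178/(0.0126·474·1090)) = 7.189 m/s.
Q = V·A = 7.189·(π/4·0.178²) = 0.1789 m³/s = 644 m³/h.

Q ≈ 644 m³/h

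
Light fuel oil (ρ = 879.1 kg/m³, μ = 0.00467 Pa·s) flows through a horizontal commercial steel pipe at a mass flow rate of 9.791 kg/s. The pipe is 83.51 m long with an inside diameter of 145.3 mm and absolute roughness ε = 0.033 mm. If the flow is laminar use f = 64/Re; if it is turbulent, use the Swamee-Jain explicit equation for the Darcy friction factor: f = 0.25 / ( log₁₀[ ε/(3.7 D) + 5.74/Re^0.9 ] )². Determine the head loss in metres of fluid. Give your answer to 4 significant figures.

A = πD²/4 = π(0.1453)²/4 = 0.01658 m²; mean velocity V = ṁ/(ρA) = 9.791/(879.1 · 0.01658) = 0.6717 m/s.
Reynolds number Re = ρVD/μ = 879.1 · 0.6717 · 0.1453 / 0.00467 = 1.837e+04.
Re > 4000 → turbulent. Relative roughness ε/D = 3.3e-05/0.1453 = 0.000227. Swamee-Jain: f = 0.25/(log₁₀[0.000227/3.7 + 5.74/1.837e+04^0.9])² = 0.25/(log₁₀[6.14e-05 + 0.000834])² = 0.25/(-3.048)² = 0.02691.
Darcy-Weisbach: ΔP = f(L/D)(ρV²/2) = 0.02691·(83.51/0.1453)·(879.1·0.6717²/2) = 0.02691·574.7·198.3 = 3067 Pa.
Head loss h_f = ΔP/(ρg) = 3067/(879.1·9.81) = 0.3557 m.

h_f ≈ 0.3557 m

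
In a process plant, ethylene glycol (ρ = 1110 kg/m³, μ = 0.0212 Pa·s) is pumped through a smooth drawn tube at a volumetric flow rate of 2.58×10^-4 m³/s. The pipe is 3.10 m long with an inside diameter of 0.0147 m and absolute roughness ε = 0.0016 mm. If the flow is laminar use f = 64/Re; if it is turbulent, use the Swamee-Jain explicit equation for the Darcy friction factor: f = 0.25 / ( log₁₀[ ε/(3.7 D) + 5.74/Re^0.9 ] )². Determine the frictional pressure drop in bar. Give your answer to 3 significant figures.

ΔP ≈ 0.148 bar

Cross-sectional area A = πD²/4 = π(0.0147)²/4 = 0.0001697 m²; mean velocity V = Q/A = 0.000258/0.0001697 = 1.52 m/s.
Reynolds number Re = ρVD/μ = 1110 · 1.52 · 0.0147 / 0.0212 = 1170.
Re < 2300 → laminar flow, so f = 64/Re = 64/1170 = 0.0547 (the turbulent correlation is not needed).
Darcy-Weisbach: ΔP = f(L/D)(ρV²/2) = 0.0547·(3.1/0.0147)·(1110·1.52²/2) = 0.0547·210.9·1283 = 1.479e+04 Pa.
ΔP = 1.479e+04 Pa = 0.148 bar.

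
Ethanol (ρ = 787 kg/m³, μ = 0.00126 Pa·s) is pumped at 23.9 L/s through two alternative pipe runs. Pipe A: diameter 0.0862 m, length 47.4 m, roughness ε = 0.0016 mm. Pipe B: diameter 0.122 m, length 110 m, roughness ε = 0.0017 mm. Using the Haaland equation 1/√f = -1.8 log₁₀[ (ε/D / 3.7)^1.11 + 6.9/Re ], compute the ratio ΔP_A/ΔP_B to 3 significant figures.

ΔP_A/ΔP_B ≈ 2.29

Pipe A: V = Q/A = 0.0239/0.005836 = 4.095 m/s; Re = 2.205e+05; ε/D = 1.86e-05; Haaland → f = 0.01533; ΔP_A = f(L/D)(ρV²/2) = 5.564e+04 Pa.
Pipe B: V = Q/A = 0.0239/0.01169 = 2.045 m/s; Re = 1.558e+05; ε/D = 1.39e-05; Haaland → f = 0.01635; ΔP_B = f(L/D)(ρV²/2) = 2.425e+04 Pa.
ΔP_A/ΔP_B = 5.564e+04/2.425e+04 = 2.29.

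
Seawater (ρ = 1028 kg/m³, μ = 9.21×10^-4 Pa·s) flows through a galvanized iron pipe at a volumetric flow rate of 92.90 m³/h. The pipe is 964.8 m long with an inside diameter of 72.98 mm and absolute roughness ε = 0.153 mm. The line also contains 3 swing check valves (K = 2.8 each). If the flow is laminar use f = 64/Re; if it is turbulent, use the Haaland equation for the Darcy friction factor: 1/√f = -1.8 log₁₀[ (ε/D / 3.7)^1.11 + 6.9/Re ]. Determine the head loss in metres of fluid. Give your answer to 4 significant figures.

Q = 92.90 m³/h = 92.90/3600 = 0.02581 m³/s.
Cross-sectional area A = πD²/4 = π(0.07298)²/4 = 0.004183 m²; mean velocity V = Q/A = 0.02581/0.004183 = 6.169 m/s.
Reynolds number Re = ρVD/μ = 1028 · 6.169 · 0.07298 / 0.000921 = 5.025e+05.
Re > 4000 → turbulent. Relative roughness ε/D = 0.000153/0.07298 = 0.0021. Haaland: 1/√f = -1.8 log₁₀[(0.0021/3.7)^1.11 + 6.9/5.025e+05] = -1.8 log₁₀[0.000249 + 1.37e-05] = 6.445, so f = 0.02407.
Total minor-loss coefficient ΣK = 3·2.8 = 8.4.
ΔP = [f·L/D + ΣK]·(ρV²/2) = [0.02407·964.8/0.07298 + 8.4]·(1028·6.169²/2) = [318.3 + 8.4]·1.956e+04 = 6.39e+06 Pa.
Head loss h_f = ΔP/(ρg) = 6.39e+06/(1028·9.81) = 633.6 m.

h_f ≈ 633.6 m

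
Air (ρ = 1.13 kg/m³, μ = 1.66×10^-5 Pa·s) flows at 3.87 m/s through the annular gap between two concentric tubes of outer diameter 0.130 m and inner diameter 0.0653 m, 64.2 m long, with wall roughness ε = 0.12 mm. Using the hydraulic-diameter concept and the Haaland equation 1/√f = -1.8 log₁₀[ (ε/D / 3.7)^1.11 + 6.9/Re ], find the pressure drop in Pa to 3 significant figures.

ΔP ≈ 252 Pa

Hydraulic diameter D_h = 4A/P = D_o - D_i = 0.13 - 0.0653 = 0.0647 m.
Re = ρVD_h/μ = 1.13·3.87·0.0647/1.66e-05 = 1.704e+04.
ε/D_h = 0.00012/0.0647 = 0.00185; Haaland gives 1/√f = -1.8 log₁₀[0.000217+0.000405] = 5.771, so f = 0.03003.
ΔP = f(L/D_h)(ρV²/2) = 0.03003·64.2/0.0647·8.462 = 252.1 Pa.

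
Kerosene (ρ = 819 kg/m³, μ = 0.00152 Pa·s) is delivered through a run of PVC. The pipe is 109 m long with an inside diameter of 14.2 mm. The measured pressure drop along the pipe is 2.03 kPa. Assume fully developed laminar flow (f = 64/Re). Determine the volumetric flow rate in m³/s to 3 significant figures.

Q ≈ 1.22×10^-5 m³/s

For laminar flow, f = 64/Re with Re = ρVD/μ, so Darcy-Weisbach reduces to ΔP = 32μLV/D². Solving for V: V = ΔP·D²/(32μL) = 2030·(0.0142)²/(32·0.00152·109) = 0.07721 m/s.
Check: Re = ρVD/μ = 819·0.07721·0.0142/0.00152 = 590.7 < 2300, so the laminar assumption holds.
Q = V·A = 0.07721·(π/4·0.0142²) = 1.223e-05 m³/s = 1.22×10^-5 m³/s.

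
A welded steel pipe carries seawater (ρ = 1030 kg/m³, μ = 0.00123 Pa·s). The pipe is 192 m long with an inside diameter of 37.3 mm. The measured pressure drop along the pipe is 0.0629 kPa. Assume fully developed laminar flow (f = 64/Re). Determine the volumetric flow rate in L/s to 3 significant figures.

For laminar flow, f = 64/Re with Re = ρVD/μ, so Darcy-Weisbach reduces to ΔP = 32μLV/D². Solving for V: V = ΔP·D²/(32μL) = 62.9·(0.0373)²/(32·0.00123·192) = 0.01158 m/s.
Check: Re = ρVD/μ = 1030·0.01158·0.0373/0.00123 = 361.7 < 2300, so the laminar assumption holds.
Q = V·A = 0.01158·(π/4·0.0373²) = 1.265e-05 m³/s = 0.0127 L/s.

Q ≈ 0.0127 L/s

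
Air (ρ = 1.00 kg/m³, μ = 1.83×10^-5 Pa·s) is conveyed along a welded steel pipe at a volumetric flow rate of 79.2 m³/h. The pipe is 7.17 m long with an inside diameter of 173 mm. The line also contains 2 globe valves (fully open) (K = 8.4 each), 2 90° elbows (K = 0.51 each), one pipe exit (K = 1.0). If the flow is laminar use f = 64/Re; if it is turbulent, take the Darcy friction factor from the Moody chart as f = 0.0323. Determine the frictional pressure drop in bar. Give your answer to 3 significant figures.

Q = 79.2 m³/h = 79.2/3600 = 0.022 m³/s.
Cross-sectional area A = πD²/4 = π(0.173)²/4 = 0.02351 m²; mean velocity V = Q/A = 0.022/0.02351 = 0.9359 m/s.
Reynolds number Re = ρVD/μ = 1 · 0.9359 · 0.173 / 1.83e-05 = 8848.
Re > 4000 → turbulent; use the Moody-chart value f = 0.0323.
Total minor-loss coefficient ΣK = 2·8.4 + 2·0.51 + 1·1 = 18.8.
ΔP = [f·L/D + ΣK]·(ρV²/2) = [0.0323·7.17/0.173 + 18.8]·(1·0.9359²/2) = [1.339 + 18.8]·0.438 = 8.829 Pa.
ΔP = 8.829 Pa = 8.83×10^-5 bar.

ΔP ≈ 8.83×10^-5 bar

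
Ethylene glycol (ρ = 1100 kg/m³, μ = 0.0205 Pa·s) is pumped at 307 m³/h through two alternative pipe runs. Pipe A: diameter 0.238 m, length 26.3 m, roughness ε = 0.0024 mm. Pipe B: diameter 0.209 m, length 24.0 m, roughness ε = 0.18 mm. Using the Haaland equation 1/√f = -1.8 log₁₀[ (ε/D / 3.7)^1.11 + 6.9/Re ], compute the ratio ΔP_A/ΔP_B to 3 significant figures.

Pipe A: V = Q/A = 0.08528/0.04449 = 1.917 m/s; Re = 2.448e+04; ε/D = 1.01e-05; Haaland → f = 0.02451; ΔP_A = f(L/D)(ρV²/2) = 5472 Pa.
Pipe B: V = Q/A = 0.08528/0.03431 = 2.486 m/s; Re = 2.788e+04; ε/D = 0.000861; Haaland → f = 0.02566; ΔP_B = f(L/D)(ρV²/2) = 1.001e+04 Pa.
ΔP_A/ΔP_B = 5472/1.001e+04 = 0.547.

ΔP_A/ΔP_B ≈ 0.547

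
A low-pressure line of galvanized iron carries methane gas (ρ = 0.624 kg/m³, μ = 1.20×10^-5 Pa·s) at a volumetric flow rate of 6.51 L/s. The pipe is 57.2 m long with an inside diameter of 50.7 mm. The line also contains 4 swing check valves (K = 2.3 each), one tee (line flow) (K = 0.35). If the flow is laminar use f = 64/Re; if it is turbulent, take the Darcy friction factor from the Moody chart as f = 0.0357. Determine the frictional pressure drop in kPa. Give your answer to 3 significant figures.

ΔP ≈ 0.162 kPa

Q = 6.51 L/s = 6.51/1000 = 0.00651 m³/s.
Cross-sectional area A = πD²/4 = π(0.0507)²/4 = 0.002019 m²; mean velocity V = Q/A = 0.00651/0.002019 = 3.225 m/s.
Reynolds number Re = ρVD/μ = 0.624 · 3.225 · 0.0507 / 1.2e-05 = 8501.
Re > 4000 → turbulent; use the Moody-chart value f = 0.0357.
Total minor-loss coefficient ΣK = 4·2.3 + 1·0.35 = 9.55.
ΔP = [f·L/D + ΣK]·(ρV²/2) = [0.0357·57.2/0.0507 + 9.55]·(0.624·3.225²/2) = [40.28 + 9.55]·3.244 = 161.6 Pa.
ΔP = 161.6 Pa = 0.162 kPa.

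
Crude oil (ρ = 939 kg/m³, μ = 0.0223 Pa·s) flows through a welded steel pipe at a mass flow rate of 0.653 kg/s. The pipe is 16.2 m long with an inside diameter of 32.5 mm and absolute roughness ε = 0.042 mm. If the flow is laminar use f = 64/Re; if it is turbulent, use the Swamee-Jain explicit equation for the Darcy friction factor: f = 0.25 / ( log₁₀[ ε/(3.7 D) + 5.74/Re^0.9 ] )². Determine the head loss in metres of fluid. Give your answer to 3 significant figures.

h_f ≈ 0.996 m

A = πD²/4 = π(0.0325)²/4 = 0.0008296 m²; mean velocity V = ṁ/(ρA) = 0.653/(939 · 0.0008296) = 0.8383 m/s.
Reynolds number Re = ρVD/μ = 939 · 0.8383 · 0.0325 / 0.0223 = 1147.
Re < 2300 → laminar flow, so f = 64/Re = 64/1147 = 0.05579 (the turbulent correlation is not needed).
Darcy-Weisbach: ΔP = f(L/D)(ρV²/2) = 0.05579·(16.2/0.0325)·(939·0.8383²/2) = 0.05579·498.5·329.9 = 9175 Pa.
Head loss h_f = ΔP/(ρg) = 9175/(939·9.81) = 0.996 m.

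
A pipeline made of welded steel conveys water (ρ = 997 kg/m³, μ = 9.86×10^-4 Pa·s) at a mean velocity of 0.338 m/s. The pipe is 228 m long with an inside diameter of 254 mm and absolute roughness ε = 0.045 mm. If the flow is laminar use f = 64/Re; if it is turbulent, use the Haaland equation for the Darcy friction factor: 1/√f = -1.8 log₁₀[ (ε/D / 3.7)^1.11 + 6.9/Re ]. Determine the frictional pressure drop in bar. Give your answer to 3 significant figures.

Reynolds number Re = ρVD/μ = 997 · 0.338 · 0.254 / 0.000986 = 8.681e+04.
Re > 4000 → turbulent. Relative roughness ε/D = 4.5e-05/0.254 = 0.000177. Haaland: 1/√f = -1.8 log₁₀[(0.000177/3.7)^1.11 + 6.9/8.681e+04] = -1.8 log₁₀[1.6e-05 + 7.95e-05] = 7.236, so f = 0.0191.
Darcy-Weisbach: ΔP = f(L/D)(ρV²/2) = 0.0191·(228/0.254)·(997·0.338²/2) = 0.0191·897.6·56.95 = 976.4 Pa.
ΔP = 976.4 Pa = 0.00976 bar.

ΔP ≈ 0.00976 bar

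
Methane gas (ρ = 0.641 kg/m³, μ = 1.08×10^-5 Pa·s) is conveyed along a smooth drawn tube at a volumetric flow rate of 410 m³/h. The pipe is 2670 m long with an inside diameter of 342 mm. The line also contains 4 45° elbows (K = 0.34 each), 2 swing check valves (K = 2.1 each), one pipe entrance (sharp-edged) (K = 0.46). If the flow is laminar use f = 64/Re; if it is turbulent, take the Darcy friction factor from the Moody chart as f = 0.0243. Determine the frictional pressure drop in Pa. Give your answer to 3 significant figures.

Q = 410 m³/h = 410/3600 = 0.1139 m³/s.
Cross-sectional area A = πD²/4 = π(0.342)²/4 = 0.09186 m²; mean velocity V = Q/A = 0.1139/0.09186 = 1.24 m/s.
Reynolds number Re = ρVD/μ = 0.641 · 1.24 · 0.342 / 1.08e-05 = 2.517e+04.
Re > 4000 → turbulent; use the Moody-chart value f = 0.0243.
Total minor-loss coefficient ΣK = 4·0.34 + 2·2.1 + 1·0.46 = 6.02.
ΔP = [f·L/D + ΣK]·(ρV²/2) = [0.0243·2670/0.342 + 6.02]·(0.641·1.24²/2) = [189.7 + 6.02]·0.4926 = 96.42 Pa.

ΔP ≈ 96.4 Pa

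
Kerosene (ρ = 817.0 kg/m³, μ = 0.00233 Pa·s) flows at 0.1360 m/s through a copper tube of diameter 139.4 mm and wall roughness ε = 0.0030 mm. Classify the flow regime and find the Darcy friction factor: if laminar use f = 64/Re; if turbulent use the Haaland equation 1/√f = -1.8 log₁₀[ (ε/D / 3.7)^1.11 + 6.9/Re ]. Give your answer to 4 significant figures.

f ≈ 0.03468

Re = ρVD/μ = 817·0.136·0.1394/0.00233 = 6648.
Re > 4000 → turbulent. ε/D = 3e-06/0.1394 = 2.15e-05; Haaland: 1/√f = -1.8 log₁₀[1.54e-06 + 0.00104] = 5.37, so f = 0.03468.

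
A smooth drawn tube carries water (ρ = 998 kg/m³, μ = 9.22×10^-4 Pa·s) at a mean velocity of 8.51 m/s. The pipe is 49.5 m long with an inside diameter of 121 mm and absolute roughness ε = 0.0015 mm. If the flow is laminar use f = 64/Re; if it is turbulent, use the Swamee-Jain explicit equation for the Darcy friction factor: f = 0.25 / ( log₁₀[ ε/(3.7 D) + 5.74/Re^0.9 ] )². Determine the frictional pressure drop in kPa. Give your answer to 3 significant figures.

ΔP ≈ 173 kPa

Reynolds number Re = ρVD/μ = 998 · 8.51 · 0.121 / 0.000922 = 1.115e+06.
Re > 4000 → turbulent. Relative roughness ε/D = 1.5e-06/0.121 = 1.24e-05. Swamee-Jain: f = 0.25/(log₁₀[1.24e-05/3.7 + 5.74/1.115e+06^0.9])² = 0.25/(log₁₀[3.35e-06 + 2.07e-05])² = 0.25/(-4.618)² = 0.01172.
Darcy-Weisbach: ΔP = f(L/D)(ρV²/2) = 0.01172·(49.5/0.121)·(998·8.51²/2) = 0.01172·409.1·3.614e+04 = 1.733e+05 Pa.
ΔP = 1.733e+05 Pa = 173 kPa.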